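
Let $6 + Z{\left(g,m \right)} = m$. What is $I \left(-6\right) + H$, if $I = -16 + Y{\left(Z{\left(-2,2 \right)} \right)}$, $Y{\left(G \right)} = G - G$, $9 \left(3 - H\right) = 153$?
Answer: $82$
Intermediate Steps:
$Z{\left(g,m \right)} = -6 + m$
$H = -14$ ($H = 3 - 17 = -14$)
$Y{\left(G \right)} = 0$
$I = -16$ ($I = -16 + 0 = -16$)
$I \left(-6\right) + H = \left(-16\right) \left(-6\right) - 14 = 96 - 14 = 82$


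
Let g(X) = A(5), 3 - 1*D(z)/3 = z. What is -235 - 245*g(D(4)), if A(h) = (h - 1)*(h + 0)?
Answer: -5135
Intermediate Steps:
A(h) = h*(-1 + h) (A(h) = (-1 + h)*h = h*(-1 + h))
D(z) = 9 - 3*z
g(X) = 20 (g(X) = 5*(-1 + 5) = 5*4 = 20)
-235 - 245*g(D(4)) = -235 - 245*20 = -235 - 4900 = -5135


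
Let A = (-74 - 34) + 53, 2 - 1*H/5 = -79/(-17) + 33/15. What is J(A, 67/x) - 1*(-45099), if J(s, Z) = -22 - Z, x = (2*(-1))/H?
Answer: 752507/17 ≈ 44265.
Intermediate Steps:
H = -412/17 (H = 10 - 5*(-79/(-17) + 33/15) = 10 - 5*(-79*(-1/17) + 33*(1/15)) = 10 - 5*(79/17 + 11/5) = 10 - 5*582/85 = 10 - 582/17 = -412/17 ≈ -24.235)
x = 17/206 (x = (2*(-1))/(-412/17) = -2*(-17/412) = 17/206 ≈ 0.082524)
A = -55 (A = -108 + 53 = -55)
J(A, 67/x) - 1*(-45099) = (-22 - 67/17/206) - 1*(-45099) = (-22 - 67*206/17) + 45099 = (-22 - 1*13802/17) + 45099 = (-22 - 13802/17) + 45099 = -14176/17 + 45099 = 752507/17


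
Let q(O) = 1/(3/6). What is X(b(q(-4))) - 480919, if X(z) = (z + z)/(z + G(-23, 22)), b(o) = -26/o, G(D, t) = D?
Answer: -8656529/18 ≈ -4.8092e+5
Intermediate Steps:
q(O) = 2 (q(O) = 1/(3*(⅙)) = 1/(½) = 2)
X(z) = 2*z/(-23 + z) (X(z) = (z + z)/(z - 23) = (2*z)/(-23 + z) = 2*z/(-23 + z))
X(b(q(-4))) - 480919 = 2*(-26/2)/(-23 - 26/2) - 480919 = 2*(-26*½)/(-23 - 26*½) - 480919 = 2*(-13)/(-23 - 13) - 480919 = 2*(-13)/(-36) - 480919 = 2*(-13)*(-1/36) - 480919 = 13/18 - 480919 = -8656529/18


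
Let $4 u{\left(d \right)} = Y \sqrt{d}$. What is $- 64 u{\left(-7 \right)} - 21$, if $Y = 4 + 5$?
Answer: $-21 - 144 i \sqrt{7} \approx -21.0 - 380.99 i$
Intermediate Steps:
$Y = 9$
$u{\left(d \right)} = \frac{9 \sqrt{d}}{4}$
$- 64 u{\left(-7 \right)} - 21 = - 64 \frac{9 \sqrt{-7}}{4} - 21 = - 64 \frac{9 i \sqrt{7}}{4} - 21 = - 144 i \sqrt{7} - 21 = -21 - 144 i \sqrt{7}$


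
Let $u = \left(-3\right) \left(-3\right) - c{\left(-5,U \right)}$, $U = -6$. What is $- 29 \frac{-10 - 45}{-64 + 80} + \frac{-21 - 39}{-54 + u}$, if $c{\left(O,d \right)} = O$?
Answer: $\frac{1619}{16} \approx 101.19$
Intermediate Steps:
$u = 14$ ($u = \left(-3\right) \left(-3\right) - -5 = 9 + 5 = 14$)
$- 29 \frac{-10 - 45}{-64 + 80} + \frac{-21 - 39}{-54 + u} = - 29 \frac{-10 - 45}{-64 + 80} + \frac{-21 - 39}{-54 + 14} = - 29 \left(- \frac{55}{16}\right) - \frac{60}{-40} = - 29 \left(\left(-55\right) \frac{1}{16}\right) - - \frac{3}{2} = \left(-29\right) \left(- \frac{55}{16}\right) + \frac{3}{2} = \frac{1595}{16} + \frac{3}{2} = \frac{1619}{16}$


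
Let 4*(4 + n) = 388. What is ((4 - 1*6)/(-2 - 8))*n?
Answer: 93/5 ≈ 18.600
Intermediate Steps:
n = 93 (n = -4 + (¼)*388 = -4 + 97 = 93)
((4 - 1*6)/(-2 - 8))*n = ((4 - 1*6)/(-2 - 8))*93 = ((4 - 6)/(-10))*93 = -2*(-⅒)*93 = (⅕)*93 = 93/5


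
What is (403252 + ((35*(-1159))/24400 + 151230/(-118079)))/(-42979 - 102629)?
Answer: -3809219629733/1375459762560 ≈ -2.7694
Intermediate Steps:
(403252 + ((35*(-1159))/24400 + 151230/(-118079)))/(-42979 - 102629) = (403252 + (-40565*1/24400 + 151230*(-1/118079)))/(-145608) = (403252 + (-133/80 - 151230/118079))*(-1/145608) = (403252 - 27802907/9446320)*(-1/145608) = (3809219629733/9446320)*(-1/145608) = -3809219629733/1375459762560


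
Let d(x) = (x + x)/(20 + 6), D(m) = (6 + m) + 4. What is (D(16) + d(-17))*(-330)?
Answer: -105930/13 ≈ -8148.5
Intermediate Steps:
D(m) = 10 + m
d(x) = x/13 (d(x) = (2*x)/26 = (2*x)*(1/26) = x/13)
(D(16) + d(-17))*(-330) = ((10 + 16) + (1/13)*(-17))*(-330) = (26 - 17/13)*(-330) = (321/13)*(-330) = -105930/13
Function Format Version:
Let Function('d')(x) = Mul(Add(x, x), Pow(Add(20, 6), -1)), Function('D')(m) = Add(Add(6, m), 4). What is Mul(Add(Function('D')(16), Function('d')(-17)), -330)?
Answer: Rational(-105930, 13) ≈ -8148.5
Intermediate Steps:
Function('D')(m) = Add(10, m)
Function('d')(x) = Mul(Rational(1, 13), x) (Function('d')(x) = Mul(Mul(2, x), Pow(26, -1)) = Mul(Mul(2, x), Rational(1, 26)) = Mul(Rational(1, 13), x))
Mul(Add(Function('D')(16), Function('d')(-17)), -330) = Mul(Add(Add(10, 16), Mul(Rational(1, 13), -17)), -330) = Mul(Add(26, Rational(-17, 13)), -330) = Mul(Rational(321, 13), -330) = Rational(-105930, 13)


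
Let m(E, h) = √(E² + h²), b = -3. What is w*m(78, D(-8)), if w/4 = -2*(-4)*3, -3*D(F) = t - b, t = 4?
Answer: 32*√54805 ≈ 7491.4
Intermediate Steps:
D(F) = -7/3 (D(F) = -(4 - 1*(-3))/3 = -(4 + 3)/3 = -⅓*7 = -7/3)
w = 96 (w = 4*(-2*(-4)*3) = 4*(8*3) = 4*24 = 96)
w*m(78, D(-8)) = 96*√(78² + (-7/3)²) = 96*√(6084 + 49/9) = 96*√(54805/9) = 96*(√54805/3) = 32*√54805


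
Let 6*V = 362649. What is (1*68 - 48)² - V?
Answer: -120083/2 ≈ -60042.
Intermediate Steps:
V = 120883/2 (V = (⅙)*362649 = 120883/2 ≈ 60442.)
(1*68 - 48)² - V = (1*68 - 48)² - 1*120883/2 = (68 - 48)² - 120883/2 = 20² - 120883/2 = 400 - 120883/2 = -120083/2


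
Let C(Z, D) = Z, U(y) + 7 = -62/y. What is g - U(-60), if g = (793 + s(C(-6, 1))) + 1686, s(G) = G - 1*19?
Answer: 73799/30 ≈ 2460.0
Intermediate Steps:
U(y) = -7 - 62/y
s(G) = -19 + G (s(G) = G - 19 = -19 + G)
g = 2454 (g = (793 + (-19 - 6)) + 1686 = (793 - 25) + 1686 = 768 + 1686 = 2454)
g - U(-60) = 2454 - (-7 - 62/(-60)) = 2454 - (-7 - 62*(-1/60)) = 2454 - (-7 + 31/30) = 2454 - 1*(-179/30) = 2454 + 179/30 = 73799/30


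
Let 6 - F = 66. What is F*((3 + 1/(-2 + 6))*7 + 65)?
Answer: -5265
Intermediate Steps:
F = -60 (F = 6 - 1*66 = 6 - 66 = -60)
F*((3 + 1/(-2 + 6))*7 + 65) = -60*((3 + 1/(-2 + 6))*7 + 65) = -60*((3 + 1/4)*7 + 65) = -60*((13/4)*7 + 65) = -60*(91/4 + 65) = -60*351/4 = -5265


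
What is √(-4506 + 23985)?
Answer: √19479 ≈ 139.57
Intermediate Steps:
√(-4506 + 23985) = √19479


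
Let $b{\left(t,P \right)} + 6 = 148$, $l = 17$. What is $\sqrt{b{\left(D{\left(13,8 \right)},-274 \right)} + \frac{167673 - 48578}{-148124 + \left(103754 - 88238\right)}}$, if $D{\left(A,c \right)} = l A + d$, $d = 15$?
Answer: $\frac{\sqrt{9692422838}}{8288} \approx 11.879$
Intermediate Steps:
$D{\left(A,c \right)} = 15 + 17 A$ ($D{\left(A,c \right)} = 17 A + 15 = 15 + 17 A$)
$b{\left(t,P \right)} = 142$ ($b{\left(t,P \right)} = -6 + 148 = 142$)
$\sqrt{b{\left(D{\left(13,8 \right)},-274 \right)} + \frac{167673 - 48578}{-148124 + \left(103754 - 88238\right)}} = \sqrt{142 + \frac{167673 - 48578}{-148124 + \left(103754 - 88238\right)}} = \sqrt{142 + \frac{119095}{-148124 + 15516}} = \sqrt{142 + \frac{119095}{-132608}} = \sqrt{142 + 119095 \left(- \frac{1}{132608}\right)} = \sqrt{142 - \frac{119095}{132608}} = \sqrt{\frac{18711241}{132608}} = \frac{\sqrt{9692422838}}{8288}$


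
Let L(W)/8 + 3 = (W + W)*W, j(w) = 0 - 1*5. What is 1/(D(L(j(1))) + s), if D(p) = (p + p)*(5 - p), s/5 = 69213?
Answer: 1/67073 ≈ 1.4909e-5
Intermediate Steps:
s = 346065 (s = 5*69213 = 346065)
j(w) = -5 (j(w) = 0 - 5 = -5)
L(W) = -24 + 16*W² (L(W) = -24 + 8*((W + W)*W) = -24 + 8*((2*W)*W) = -24 + 8*(2*W²) = -24 + 16*W²)
D(p) = 2*p*(5 - p) (D(p) = (2*p)*(5 - p) = 2*p*(5 - p))
1/(D(L(j(1))) + s) = 1/(2*(-24 + 16*(-5)²)*(5 - (-24 + 16*(-5)²)) + 346065) = 1/(2*(-24 + 16*25)*(5 - (-24 + 16*25)) + 346065) = 1/(2*(-24 + 400)*(5 - (-24 + 400)) + 346065) = 1/(2*376*(5 - 1*376) + 346065) = 1/(2*376*(5 - 376) + 346065) = 1/(2*376*(-371) + 346065) = 1/(-278992 + 346065) = 1/67073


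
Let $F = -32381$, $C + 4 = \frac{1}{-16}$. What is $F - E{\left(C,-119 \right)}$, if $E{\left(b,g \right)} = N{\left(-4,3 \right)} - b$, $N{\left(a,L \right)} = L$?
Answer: $- \frac{518209}{16} \approx -32388.0$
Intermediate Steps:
$C = - \frac{65}{16}$ ($C = -4 + \frac{1}{-16} = -4 - \frac{1}{16} = - \frac{65}{16} \approx -4.0625$)
$E{\left(b,g \right)} = 3 - b$
$F - E{\left(C,-119 \right)} = -32381 - \left(3 - - \frac{65}{16}\right) = -32381 - \left(3 + \frac{65}{16}\right) = -32381 - \frac{113}{16} = - \frac{518209}{16}$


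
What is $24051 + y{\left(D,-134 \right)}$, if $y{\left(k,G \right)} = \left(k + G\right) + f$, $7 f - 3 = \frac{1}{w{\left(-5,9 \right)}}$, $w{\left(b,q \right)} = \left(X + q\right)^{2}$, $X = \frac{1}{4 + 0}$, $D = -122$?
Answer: $\frac{32575944}{1369} \approx 23795.0$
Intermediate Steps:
$X = \frac{1}{4} \approx 0.25$
$w{\left(b,q \right)} = \left(\frac{1}{4} + q\right)^{2}$
$f = \frac{589}{1369}$ ($f = \frac{3}{7} + \frac{1}{7 \frac{\left(1 + 4 \cdot 9\right)^{2}}{16}} = \frac{3}{7} + \frac{1}{7 \frac{\left(1 + 36\right)^{2}}{16}} = \frac{3}{7} + \frac{1}{7 \frac{37^{2}}{16}} = \frac{3}{7} + \frac{1}{7 \cdot \frac{1}{16} \cdot 1369} = \frac{3}{7} + \frac{1}{7 \cdot \frac{1369}{16}} = \frac{3}{7} + \frac{1}{7} \cdot \frac{16}{1369} = \frac{3}{7} + \frac{16}{9583} = \frac{589}{1369} \approx 0.43024$)
$y{\left(k,G \right)} = \frac{589}{1369} + G + k$ ($y{\left(k,G \right)} = \left(k + G\right) + \frac{589}{1369} = \left(G + k\right) + \frac{589}{1369} = \frac{589}{1369} + G + k$)
$24051 + y{\left(D,-134 \right)} = 24051 - \frac{349875}{1369} = \frac{32575944}{1369}$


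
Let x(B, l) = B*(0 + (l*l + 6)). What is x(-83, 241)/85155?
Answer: -4821221/85155 ≈ -56.617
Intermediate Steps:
x(B, l) = B*(6 + l²) (x(B, l) = B*(0 + (l² + 6)) = B*(0 + (6 + l²)) = B*(6 + l²))
x(-83, 241)/85155 = -83*(6 + 241²)/85155 = -83*(6 + 58081)*(1/85155) = -83*58087*(1/85155) = -4821221*1/85155 = -4821221/85155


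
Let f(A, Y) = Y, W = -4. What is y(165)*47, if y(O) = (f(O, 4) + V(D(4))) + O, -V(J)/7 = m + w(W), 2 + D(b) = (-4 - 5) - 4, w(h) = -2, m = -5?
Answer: 10246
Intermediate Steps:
D(b) = -15 (D(b) = -2 + ((-4 - 5) - 4) = -2 + (-9 - 4) = -2 - 13 = -15)
V(J) = 49 (V(J) = -7*(-5 - 2) = -7*(-7) = 49)
y(O) = 53 + O (y(O) = (4 + 49) + O = 53 + O)
y(165)*47 = (53 + 165)*47 = 218*47 = 10246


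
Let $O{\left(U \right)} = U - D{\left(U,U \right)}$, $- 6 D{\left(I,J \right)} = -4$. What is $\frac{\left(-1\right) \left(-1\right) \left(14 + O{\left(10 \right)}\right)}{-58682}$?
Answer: $- \frac{35}{88023} \approx -0.00039762$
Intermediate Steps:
$D{\left(I,J \right)} = \frac{2}{3}$ ($D{\left(I,J \right)} = \left(- \frac{1}{6}\right) \left(-4\right) = \frac{2}{3}$)
$O{\left(U \right)} = - \frac{2}{3} + U$ ($O{\left(U \right)} = U - \frac{2}{3} = - \frac{2}{3} + U$)
$\frac{\left(-1\right) \left(-1\right) \left(14 + O{\left(10 \right)}\right)}{-58682} = \frac{\left(-1\right) \left(-1\right) \left(14 + \left(- \frac{2}{3} + 10\right)\right)}{-58682} = 1 \left(14 + \frac{28}{3}\right) \left(- \frac{1}{58682}\right) = 1 \cdot \frac{70}{3} \left(- \frac{1}{58682}\right) = \frac{70}{3} \left(- \frac{1}{58682}\right) = - \frac{35}{88023}$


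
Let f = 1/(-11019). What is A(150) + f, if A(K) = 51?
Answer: 561968/11019 ≈ 51.000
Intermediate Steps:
f = -1/11019 ≈ -9.0752e-5
A(150) + f = 51 - 1/11019 = 561968/11019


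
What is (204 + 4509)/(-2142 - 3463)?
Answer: -4713/5605 ≈ -0.84086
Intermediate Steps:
(204 + 4509)/(-2142 - 3463) = 4713/(-5605) = 4713*(-1/5605) = -4713/5605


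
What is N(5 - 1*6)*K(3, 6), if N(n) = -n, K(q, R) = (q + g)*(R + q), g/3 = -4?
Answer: -81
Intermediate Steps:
g = -12 (g = 3*(-4) = -12)
K(q, R) = (-12 + q)*(R + q) (K(q, R) = (q - 12)*(R + q) = (-12 + q)*(R + q))
N(5 - 1*6)*K(3, 6) = (-(5 - 1*6))*(3**2 - 12*6 - 12*3 + 6*3) = (-(5 - 6))*(9 - 72 - 36 + 18) = -1*(-1)*(-81) = 1*(-81) = -81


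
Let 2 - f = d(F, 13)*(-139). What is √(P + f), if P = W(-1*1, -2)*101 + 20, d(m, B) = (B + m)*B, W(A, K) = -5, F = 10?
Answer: √41078 ≈ 202.68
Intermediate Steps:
d(m, B) = B*(B + m)
f = 41563 (f = 2 - 13*(13 + 10)*(-139) = 2 - 13*23*(-139) = 2 - 299*(-139) = 2 - 1*(-41561) = 2 + 41561 = 41563)
P = -485 (P = -5*101 + 20 = -505 + 20 = -485)
√(P + f) = √(-485 + 41563) = √41078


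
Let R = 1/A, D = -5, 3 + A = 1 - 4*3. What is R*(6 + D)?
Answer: -1/14 ≈ -0.071429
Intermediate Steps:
A = -14 (A = -3 + (1 - 4*3) = -3 + (1 - 12) = -3 - 11 = -14)
R = -1/14 (R = 1/(-14) = -1/14 ≈ -0.071429)
R*(6 + D) = -(6 - 5)/14 = -1/14*1 = -1/14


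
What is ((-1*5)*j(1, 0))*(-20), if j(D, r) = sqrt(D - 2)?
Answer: 100*I ≈ 100.0*I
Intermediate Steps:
j(D, r) = sqrt(-2 + D)
((-1*5)*j(1, 0))*(-20) = ((-1*5)*sqrt(-2 + 1))*(-20) = -5*I*(-20) = 100*I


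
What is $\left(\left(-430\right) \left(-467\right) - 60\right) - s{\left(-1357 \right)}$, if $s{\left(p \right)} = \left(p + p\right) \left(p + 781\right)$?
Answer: $-1362514$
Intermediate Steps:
$s{\left(p \right)} = 2 p \left(781 + p\right)$
$\left(\left(-430\right) \left(-467\right) - 60\right) - s{\left(-1357 \right)} = \left(\left(-430\right) \left(-467\right) - 60\right) - 2 \left(-1357\right) \left(781 - 1357\right) = \left(200810 - 60\right) - 2 \left(-1357\right) \left(-576\right) = 200750 - 1563264 = -1362514$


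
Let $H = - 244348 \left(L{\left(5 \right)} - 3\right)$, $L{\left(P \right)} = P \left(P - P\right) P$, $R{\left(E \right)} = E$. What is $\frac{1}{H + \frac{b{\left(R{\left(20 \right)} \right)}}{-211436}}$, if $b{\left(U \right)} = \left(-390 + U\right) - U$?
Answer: $\frac{105718}{77495945787} \approx 1.3642 \cdot 10^{-6}$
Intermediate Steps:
$L{\left(P \right)} = 0$ ($L{\left(P \right)} = P 0 P = 0 P = 0$)
$b{\left(U \right)} = -390$
$H = 733044$ ($H = - 244348 \left(0 - 3\right) = \left(-244348\right) \left(-3\right) = 733044$)
$\frac{1}{H + \frac{b{\left(R{\left(20 \right)} \right)}}{-211436}} = \frac{1}{733044 - \frac{390}{-211436}} = \frac{1}{733044 - - \frac{195}{105718}} = \frac{1}{733044 + \frac{195}{105718}} = \frac{1}{\frac{77495945787}{105718}} = \frac{105718}{77495945787}$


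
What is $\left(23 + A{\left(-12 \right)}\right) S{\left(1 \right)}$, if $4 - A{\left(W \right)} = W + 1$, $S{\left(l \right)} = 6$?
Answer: $228$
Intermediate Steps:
$A{\left(W \right)} = 3 - W$ ($A{\left(W \right)} = 4 - \left(W + 1\right) = 4 - \left(1 + W\right) = 3 - W$)
$\left(23 + A{\left(-12 \right)}\right) S{\left(1 \right)} = \left(23 + \left(3 - -12\right)\right) 6 = \left(23 + \left(3 + 12\right)\right) 6 = \left(23 + 15\right) 6 = 38 \cdot 6 = 228$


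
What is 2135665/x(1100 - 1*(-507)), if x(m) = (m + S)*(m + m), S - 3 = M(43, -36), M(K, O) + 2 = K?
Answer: 2135665/5306314 ≈ 0.40248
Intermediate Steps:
M(K, O) = -2 + K
S = 44 (S = 3 + (-2 + 43) = 3 + 41 = 44)
x(m) = 2*m*(44 + m) (x(m) = (m + 44)*(m + m) = (44 + m)*(2*m) = 2*m*(44 + m))
2135665/x(1100 - 1*(-507)) = 2135665/((2*(1100 - 1*(-507))*(44 + (1100 - 1*(-507))))) = 2135665/((2*(1100 + 507)*(44 + (1100 + 507)))) = 2135665/((2*1607*(44 + 1607))) = 2135665/((2*1607*1651)) = 2135665/5306314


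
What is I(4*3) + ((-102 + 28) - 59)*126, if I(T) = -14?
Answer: -16772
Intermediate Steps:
I(4*3) + ((-102 + 28) - 59)*126 = -14 + ((-102 + 28) - 59)*126 = -14 + (-74 - 59)*126 = -14 - 133*126 = -14 - 16758 = -16772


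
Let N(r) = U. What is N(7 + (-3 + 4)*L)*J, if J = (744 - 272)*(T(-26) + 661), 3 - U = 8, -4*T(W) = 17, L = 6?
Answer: -1549930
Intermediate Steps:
T(W) = -17/4 (T(W) = -¼*17 = -17/4)
U = -5 (U = 3 - 1*8 = 3 - 8 = -5)
N(r) = -5
J = 309986 (J = (744 - 272)*(-17/4 + 661) = 472*(2627/4) = 309986)
N(7 + (-3 + 4)*L)*J = -5*309986 = -1549930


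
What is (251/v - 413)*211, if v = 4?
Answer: -295611/4 ≈ -73903.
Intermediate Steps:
(251/v - 413)*211 = (251/4 - 413)*211 = -1401/4*211 = -295611/4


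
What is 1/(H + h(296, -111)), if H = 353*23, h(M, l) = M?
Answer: 1/8415 ≈ 0.00011884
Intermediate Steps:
H = 8119
1/(H + h(296, -111)) = 1/(8119 + 296) = 1/8415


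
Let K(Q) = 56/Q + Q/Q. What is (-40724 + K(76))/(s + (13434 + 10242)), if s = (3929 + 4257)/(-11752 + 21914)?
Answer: -3931286563/2285735131 ≈ -1.7199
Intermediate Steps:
s = 4093/5081 (s = 8186/10162 = 8186*(1/10162) = 4093/5081 ≈ 0.80555)
K(Q) = 1 + 56/Q (K(Q) = 56/Q + 1 = 1 + 56/Q)
(-40724 + K(76))/(s + (13434 + 10242)) = (-40724 + (56 + 76)/76)/(4093/5081 + (13434 + 10242)) = (-40724 + (1/76)*132)/(4093/5081 + 23676) = (-40724 + 33/19)/(120301849/5081) = -773723/19*5081/120301849 = -3931286563/2285735131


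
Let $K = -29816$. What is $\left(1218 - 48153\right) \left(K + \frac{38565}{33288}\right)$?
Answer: $\frac{15527293950735}{11096} \approx 1.3994 \cdot 10^{9}$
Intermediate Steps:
$\left(1218 - 48153\right) \left(K + \frac{38565}{33288}\right) = \left(1218 - 48153\right) \left(-29816 + \frac{38565}{33288}\right) = - 46935 \left(-29816 + 38565 \cdot \frac{1}{33288}\right) = - 46935 \left(-29816 + \frac{12855}{11096}\right) = \left(-46935\right) \left(- \frac{330825481}{11096}\right) = \frac{15527293950735}{11096}$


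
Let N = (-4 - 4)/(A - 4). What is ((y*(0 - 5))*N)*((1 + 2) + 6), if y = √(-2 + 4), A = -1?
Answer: -72*√2 ≈ -101.82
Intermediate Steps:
y = √2 ≈ 1.4142
N = 8/5 (N = (-4 - 4)/(-1 - 4) = -8/(-5) = -8*(-⅕) = 8/5 ≈ 1.6000)
((y*(0 - 5))*N)*((1 + 2) + 6) = ((√2*(0 - 5))*(8/5))*((1 + 2) + 6) = ((√2*(-5))*(8/5))*(3 + 6) = (-5*√2*(8/5))*9 = -8*√2*9 = -72*√2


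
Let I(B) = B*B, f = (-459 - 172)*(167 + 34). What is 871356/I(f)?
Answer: 290452/5362034187 ≈ 5.4168e-5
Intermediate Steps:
f = -126831 (f = -631*201 = -126831)
I(B) = B²
871356/I(f) = 871356/((-126831)²) = 871356/16086102561 = 871356*(1/16086102561) = 290452/5362034187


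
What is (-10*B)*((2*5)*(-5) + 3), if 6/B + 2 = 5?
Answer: 940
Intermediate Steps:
B = 2 (B = 6/(-2 + 5) = 6/3 = 6*(⅓) = 2)
(-10*B)*((2*5)*(-5) + 3) = (-10*2)*((2*5)*(-5) + 3) = -20*(10*(-5) + 3) = -20*(-50 + 3) = -20*(-47) = 940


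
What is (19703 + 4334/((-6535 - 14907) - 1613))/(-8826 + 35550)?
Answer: 454248331/616121820 ≈ 0.73727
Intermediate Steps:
(19703 + 4334/((-6535 - 14907) - 1613))/(-8826 + 35550) = (19703 + 4334/(-21442 - 1613))/26724 = (19703 + 4334/(-23055))*(1/26724) = (19703 + 4334*(-1/23055))*(1/26724) = (19703 - 4334/23055)*(1/26724) = (454248331/23055)*(1/26724) = 454248331/616121820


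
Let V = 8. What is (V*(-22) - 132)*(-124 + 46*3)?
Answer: -4312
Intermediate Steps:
(V*(-22) - 132)*(-124 + 46*3) = (8*(-22) - 132)*(-124 + 46*3) = (-176 - 132)*(-124 + 138) = -308*14 = -4312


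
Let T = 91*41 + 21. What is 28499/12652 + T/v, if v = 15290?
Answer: 241610007/96724540 ≈ 2.4979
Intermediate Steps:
T = 3752 (T = 3731 + 21 = 3752)
28499/12652 + T/v = 28499/12652 + 3752/15290 = 28499*(1/12652) + 3752*(1/15290) = 28499/12652 + 1876/7645 = 241610007/96724540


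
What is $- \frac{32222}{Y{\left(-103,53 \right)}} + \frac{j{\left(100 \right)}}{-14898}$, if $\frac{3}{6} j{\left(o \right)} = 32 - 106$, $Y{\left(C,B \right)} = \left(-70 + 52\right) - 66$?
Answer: $\frac{13334883}{34762} \approx 383.6$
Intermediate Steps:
$Y{\left(C,B \right)} = -84$ ($Y{\left(C,B \right)} = -18 - 66 = -84$)
$j{\left(o \right)} = -148$ ($j{\left(o \right)} = 2 \left(32 - 106\right) = 2 \left(-74\right) = -148$)
$- \frac{32222}{Y{\left(-103,53 \right)}} + \frac{j{\left(100 \right)}}{-14898} = - \frac{32222}{-84} - \frac{148}{-14898} = \left(-32222\right) \left(- \frac{1}{84}\right) - - \frac{74}{7449} = \frac{16111}{42} + \frac{74}{7449} = \frac{13334883}{34762}$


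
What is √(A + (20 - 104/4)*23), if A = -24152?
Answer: I*√24290 ≈ 155.85*I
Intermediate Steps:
√(A + (20 - 104/4)*23) = √(-24152 + (20 - 104/4)*23) = √(-24152 + (20 - 104*¼)*23) = √(-24152 + (20 - 26)*23) = √(-24152 - 6*23) = √(-24152 - 138) = √(-24290) = I*√24290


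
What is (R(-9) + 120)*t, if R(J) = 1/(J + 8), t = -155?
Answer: -18445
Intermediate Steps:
R(J) = 1/(8 + J)
(R(-9) + 120)*t = (1/(8 - 9) + 120)*(-155) = (1/(-1) + 120)*(-155) = (-1 + 120)*(-155) = 119*(-155) = -18445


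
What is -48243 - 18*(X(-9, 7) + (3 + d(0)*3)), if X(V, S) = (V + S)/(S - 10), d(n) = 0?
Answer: -48309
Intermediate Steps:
X(V, S) = (S + V)/(-10 + S)
-48243 - 18*(X(-9, 7) + (3 + d(0)*3)) = -48243 - 18*((7 - 9)/(-10 + 7) + (3 + 0*3)) = -48243 - 18*(-2/(-3) + (3 + 0)) = -48243 - 18*(-⅓*(-2) + 3) = -48243 - 18*(⅔ + 3) = -48243 - 18*11/3 = -48243 - 66 = -48309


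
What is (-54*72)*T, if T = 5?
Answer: -19440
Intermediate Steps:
(-54*72)*T = -54*72*5 = -3888*5 = -19440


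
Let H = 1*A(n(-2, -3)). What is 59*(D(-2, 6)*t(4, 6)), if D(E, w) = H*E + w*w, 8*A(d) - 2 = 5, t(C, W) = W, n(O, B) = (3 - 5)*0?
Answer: 24249/2 ≈ 12125.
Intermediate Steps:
n(O, B) = 0 (n(O, B) = -2*0 = 0)
A(d) = 7/8 (A(d) = 1/4 + (1/8)*5 = 1/4 + 5/8 = 7/8)
H = 7/8 (H = 1*(7/8) = 7/8 ≈ 0.87500)
D(E, w) = w**2 + 7*E/8 (D(E, w) = 7*E/8 + w*w = 7*E/8 + w**2 = w**2 + 7*E/8)
59*(D(-2, 6)*t(4, 6)) = 59*((6**2 + (7/8)*(-2))*6) = 59*((36 - 7/4)*6) = 59*((137/4)*6) = 59*(411/2) = 24249/2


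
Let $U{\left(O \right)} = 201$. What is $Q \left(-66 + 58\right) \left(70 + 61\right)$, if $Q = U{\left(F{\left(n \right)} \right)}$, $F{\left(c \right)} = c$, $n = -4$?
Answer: $-210648$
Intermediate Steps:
$Q = 201$
$Q \left(-66 + 58\right) \left(70 + 61\right) = 201 \left(-66 + 58\right) \left(70 + 61\right) = 201 \left(\left(-8\right) 131\right) = 201 \left(-1048\right) = -210648$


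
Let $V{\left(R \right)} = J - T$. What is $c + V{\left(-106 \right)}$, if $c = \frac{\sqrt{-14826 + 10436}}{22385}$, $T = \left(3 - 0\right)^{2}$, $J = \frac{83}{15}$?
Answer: $- \frac{52}{15} + \frac{i \sqrt{4390}}{22385} \approx -3.4667 + 0.0029599 i$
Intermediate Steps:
$J = \frac{83}{15}$ ($J = 83 \cdot \frac{1}{15} = \frac{83}{15} \approx 5.5333$)
$T = 9$ ($T = \left(3 + 0\right)^{2} = 3^{2} = 9$)
$V{\left(R \right)} = - \frac{52}{15}$ ($V{\left(R \right)} = \frac{83}{15} - 9 = - \frac{52}{15}$)
$c = \frac{i \sqrt{4390}}{22385}$ ($c = \sqrt{-4390} \cdot \frac{1}{22385} = i \sqrt{4390} \cdot \frac{1}{22385} = \frac{i \sqrt{4390}}{22385} \approx 0.0029599 i$)
$c + V{\left(-106 \right)} = \frac{i \sqrt{4390}}{22385} - \frac{52}{15} = - \frac{52}{15} + \frac{i \sqrt{4390}}{22385}$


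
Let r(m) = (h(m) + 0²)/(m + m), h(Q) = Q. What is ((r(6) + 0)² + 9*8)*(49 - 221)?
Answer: -12427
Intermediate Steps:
r(m) = ½ (r(m) = (m + 0²)/(m + m) = (m + 0)/((2*m)) = m*(1/(2*m)) = ½)
((r(6) + 0)² + 9*8)*(49 - 221) = ((½ + 0)² + 9*8)*(49 - 221) = ((½)² + 72)*(-172) = (¼ + 72)*(-172) = (289/4)*(-172) = -12427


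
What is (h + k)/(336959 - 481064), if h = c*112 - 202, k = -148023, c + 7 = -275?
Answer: 179809/144105 ≈ 1.2478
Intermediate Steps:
c = -282 (c = -7 - 275 = -282)
h = -31786 (h = -282*112 - 202 = -31584 - 202 = -31786)
(h + k)/(336959 - 481064) = (-31786 - 148023)/(336959 - 481064) = -179809/(-144105) = -179809*(-1/144105) = 179809/144105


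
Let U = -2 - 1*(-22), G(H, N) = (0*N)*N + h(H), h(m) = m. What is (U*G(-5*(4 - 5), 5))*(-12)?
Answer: -1200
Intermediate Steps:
G(H, N) = H (G(H, N) = (0*N)*N + H = 0*N + H = 0 + H = H)
U = 20 (U = -2 + 22 = 20)
(U*G(-5*(4 - 5), 5))*(-12) = (20*(-5*(4 - 5)))*(-12) = (20*(-5*(-1)))*(-12) = (20*5)*(-12) = 100*(-12) = -1200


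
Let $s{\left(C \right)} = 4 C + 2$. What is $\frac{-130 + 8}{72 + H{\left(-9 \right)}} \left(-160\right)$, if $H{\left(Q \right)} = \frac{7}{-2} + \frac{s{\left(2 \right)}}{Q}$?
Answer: $\frac{351360}{1213} \approx 289.66$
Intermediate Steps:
$s{\left(C \right)} = 2 + 4 C$
$H{\left(Q \right)} = - \frac{7}{2} + \frac{10}{Q}$ ($H{\left(Q \right)} = \frac{7}{-2} + \frac{2 + 4 \cdot 2}{Q} = 7 \left(- \frac{1}{2}\right) + \frac{2 + 8}{Q} = - \frac{7}{2} + \frac{10}{Q}$)
$\frac{-130 + 8}{72 + H{\left(-9 \right)}} \left(-160\right) = \frac{-130 + 8}{72 - \left(\frac{7}{2} - \frac{10}{-9}\right)} \left(-160\right) = - \frac{122}{72 + \left(- \frac{7}{2} + 10 \left(- \frac{1}{9}\right)\right)} \left(-160\right) = - \frac{122}{72 - \frac{83}{18}} \left(-160\right) = - \frac{122}{\frac{1213}{18}} \left(-160\right) = \left(-122\right) \frac{18}{1213} \left(-160\right) = \left(- \frac{2196}{1213}\right) \left(-160\right) = \frac{351360}{1213}$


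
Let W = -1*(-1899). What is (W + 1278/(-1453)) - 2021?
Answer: -178544/1453 ≈ -122.88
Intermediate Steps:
W = 1899
(W + 1278/(-1453)) - 2021 = (1899 + 1278/(-1453)) - 2021 = (1899 + 1278*(-1/1453)) - 2021 = (1899 - 1278/1453) - 2021 = 2757969/1453 - 2021 = -178544/1453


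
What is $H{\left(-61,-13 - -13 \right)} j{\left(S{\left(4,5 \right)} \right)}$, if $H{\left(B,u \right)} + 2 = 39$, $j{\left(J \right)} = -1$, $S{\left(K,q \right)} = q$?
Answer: $-37$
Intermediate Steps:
$H{\left(B,u \right)} = 37$ ($H{\left(B,u \right)} = -2 + 39 = 37$)
$H{\left(-61,-13 - -13 \right)} j{\left(S{\left(4,5 \right)} \right)} = 37 \left(-1\right) = -37$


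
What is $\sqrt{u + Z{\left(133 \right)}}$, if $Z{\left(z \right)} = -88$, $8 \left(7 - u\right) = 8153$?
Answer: $\frac{i \sqrt{17602}}{4} \approx 33.168 i$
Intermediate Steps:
$u = - \frac{8097}{8}$ ($u = 7 - \frac{8153}{8} = - \frac{8097}{8} \approx -1012.1$)
$\sqrt{u + Z{\left(133 \right)}} = \sqrt{- \frac{8097}{8} - 88} = \sqrt{- \frac{8801}{8}} = \frac{i \sqrt{17602}}{4}$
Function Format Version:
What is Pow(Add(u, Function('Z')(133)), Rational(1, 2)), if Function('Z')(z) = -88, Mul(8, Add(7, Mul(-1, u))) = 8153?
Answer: Mul(Rational(1, 4), I, Pow(17602, Rational(1, 2))) ≈ Mul(33.168, I)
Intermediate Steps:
u = Rational(-8097, 8) (u = Add(7, Mul(Rational(-1, 8), 8153)) = Add(7, Rational(-8153, 8)) = Rational(-8097, 8) ≈ -1012.1)
Pow(Add(u, Function('Z')(133)), Rational(1, 2)) = Pow(Add(Rational(-8097, 8), -88), Rational(1, 2)) = Pow(Rational(-8801, 8), Rational(1, 2)) = Mul(Rational(1, 4), I, Pow(17602, Rational(1, 2)))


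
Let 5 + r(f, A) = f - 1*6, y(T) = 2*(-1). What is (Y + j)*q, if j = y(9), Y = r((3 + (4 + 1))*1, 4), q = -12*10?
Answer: 600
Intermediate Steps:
q = -120
y(T) = -2
r(f, A) = -11 + f (r(f, A) = -5 + (f - 1*6) = -5 + (f - 6) = -5 + (-6 + f) = -11 + f)
Y = -3 (Y = -11 + (3 + (4 + 1))*1 = -11 + (3 + 5)*1 = -11 + 8*1 = -11 + 8 = -3)
j = -2
(Y + j)*q = (-3 - 2)*(-120) = -5*(-120) = 600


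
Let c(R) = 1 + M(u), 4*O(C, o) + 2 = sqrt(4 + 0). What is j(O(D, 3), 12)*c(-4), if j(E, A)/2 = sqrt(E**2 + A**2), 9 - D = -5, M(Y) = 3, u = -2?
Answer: 96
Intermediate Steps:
D = 14 (D = 9 - 1*(-5) = 9 + 5 = 14)
O(C, o) = 0 (O(C, o) = -1/2 + sqrt(4 + 0)/4 = -1/2 + sqrt(4)/4 = -1/2 + (1/4)*2 = -1/2 + 1/2 = 0)
c(R) = 4 (c(R) = 1 + 3 = 4)
j(E, A) = 2*sqrt(A**2 + E**2) (j(E, A) = 2*sqrt(E**2 + A**2) = 2*sqrt(A**2 + E**2))
j(O(D, 3), 12)*c(-4) = (2*sqrt(12**2 + 0**2))*4 = (2*sqrt(144 + 0))*4 = (2*sqrt(144))*4 = (2*12)*4 = 24*4 = 96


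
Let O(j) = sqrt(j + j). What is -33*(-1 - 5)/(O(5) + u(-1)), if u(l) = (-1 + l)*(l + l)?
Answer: 132 - 33*sqrt(10) ≈ 27.645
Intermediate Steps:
O(j) = sqrt(2)*sqrt(j) (O(j) = sqrt(2*j) = sqrt(2)*sqrt(j))
u(l) = 2*l*(-1 + l) (u(l) = (-1 + l)*(2*l) = 2*l*(-1 + l))
-33*(-1 - 5)/(O(5) + u(-1)) = -33*(-1 - 5)/(sqrt(2)*sqrt(5) + 2*(-1)*(-1 - 1)) = -(-198)/(sqrt(10) + 2*(-1)*(-2)) = -(-198)/(sqrt(10) + 4) = -(-198)/(4 + sqrt(10)) = 198/(4 + sqrt(10))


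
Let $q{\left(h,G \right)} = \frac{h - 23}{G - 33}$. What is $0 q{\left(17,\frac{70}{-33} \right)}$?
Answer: $0$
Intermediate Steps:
$q{\left(h,G \right)} = \frac{-23 + h}{-33 + G}$ ($q{\left(h,G \right)} = \frac{-23 + h}{G - 33} = \frac{-23 + h}{-33 + G}$)
$0 q{\left(17,\frac{70}{-33} \right)} = 0 \frac{-23 + 17}{-33 + \frac{70}{-33}} = 0 \frac{1}{-33 + 70 \left(- \frac{1}{33}\right)} \left(-6\right) = 0 \frac{1}{-33 - \frac{70}{33}} \left(-6\right) = 0 \frac{1}{- \frac{1159}{33}} \left(-6\right) = 0 \left(\left(- \frac{33}{1159}\right) \left(-6\right)\right) = 0 \cdot \frac{198}{1159} = 0$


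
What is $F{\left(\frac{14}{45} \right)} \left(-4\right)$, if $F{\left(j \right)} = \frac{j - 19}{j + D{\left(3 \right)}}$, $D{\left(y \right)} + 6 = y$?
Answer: $- \frac{3364}{121} \approx -27.802$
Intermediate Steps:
$D{\left(y \right)} = -6 + y$
$F{\left(j \right)} = \frac{-19 + j}{-3 + j}$ ($F{\left(j \right)} = \frac{j - 19}{j + \left(-6 + 3\right)} = \frac{-19 + j}{j - 3} = \frac{-19 + j}{-3 + j}$)
$F{\left(\frac{14}{45} \right)} \left(-4\right) = \frac{-19 + \frac{14}{45}}{-3 + \frac{14}{45}} \left(-4\right) = \frac{1}{- \frac{121}{45}} \left(- \frac{841}{45}\right) \left(-4\right) = \left(- \frac{45}{121}\right) \left(- \frac{841}{45}\right) \left(-4\right) = \frac{841}{121} \left(-4\right) = - \frac{3364}{121}$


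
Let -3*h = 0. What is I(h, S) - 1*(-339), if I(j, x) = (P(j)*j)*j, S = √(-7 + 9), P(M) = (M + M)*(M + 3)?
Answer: 339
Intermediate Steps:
P(M) = 2*M*(3 + M) (P(M) = (2*M)*(3 + M) = 2*M*(3 + M))
h = 0 (h = -⅓*0 = 0)
S = √2 ≈ 1.4142
I(j, x) = 2*j³*(3 + j) (I(j, x) = ((2*j*(3 + j))*j)*j = (2*j²*(3 + j))*j = 2*j³*(3 + j))
I(h, S) - 1*(-339) = 2*0³*(3 + 0) - 1*(-339) = 2*0*3 + 339 = 0 + 339 = 339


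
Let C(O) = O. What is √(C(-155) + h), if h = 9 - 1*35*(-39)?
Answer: √1219 ≈ 34.914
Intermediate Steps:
h = 1374 (h = 9 - 35*(-39) = 9 + 1365 = 1374)
√(C(-155) + h) = √(-155 + 1374) = √1219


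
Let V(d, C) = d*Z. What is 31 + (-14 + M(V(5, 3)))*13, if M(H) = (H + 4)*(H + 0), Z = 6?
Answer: 13109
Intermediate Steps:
V(d, C) = 6*d (V(d, C) = d*6 = 6*d)
M(H) = H*(4 + H) (M(H) = (4 + H)*H = H*(4 + H))
31 + (-14 + M(V(5, 3)))*13 = 31 + (-14 + (6*5)*(4 + 6*5))*13 = 31 + (-14 + 30*(4 + 30))*13 = 31 + (-14 + 30*34)*13 = 31 + (-14 + 1020)*13 = 31 + 1006*13 = 31 + 13078 = 13109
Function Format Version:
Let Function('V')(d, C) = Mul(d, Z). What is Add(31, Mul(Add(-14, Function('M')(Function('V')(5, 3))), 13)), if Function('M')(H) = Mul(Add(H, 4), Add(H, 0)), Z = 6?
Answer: 13109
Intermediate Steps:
Function('V')(d, C) = Mul(6, d) (Function('V')(d, C) = Mul(d, 6) = Mul(6, d))
Function('M')(H) = Mul(H, Add(4, H)) (Function('M')(H) = Mul(Add(4, H), H) = Mul(H, Add(4, H)))
Add(31, Mul(Add(-14, Function('M')(Function('V')(5, 3))), 13)) = Add(31, Mul(Add(-14, Mul(Mul(6, 5), Add(4, Mul(6, 5)))), 13)) = Add(31, Mul(Add(-14, Mul(30, Add(4, 30))), 13)) = Add(31, Mul(Add(-14, Mul(30, 34)), 13)) = Add(31, Mul(Add(-14, 1020), 13)) = Add(31, Mul(1006, 13)) = Add(31, 13078) = 13109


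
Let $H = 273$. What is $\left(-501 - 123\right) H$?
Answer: $-170352$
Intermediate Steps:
$\left(-501 - 123\right) H = \left(-501 - 123\right) 273 = \left(-624\right) 273 = -170352$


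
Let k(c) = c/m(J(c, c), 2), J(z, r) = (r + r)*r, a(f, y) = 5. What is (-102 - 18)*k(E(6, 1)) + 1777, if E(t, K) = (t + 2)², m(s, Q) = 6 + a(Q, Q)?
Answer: 11867/11 ≈ 1078.8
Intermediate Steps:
J(z, r) = 2*r² (J(z, r) = (2*r)*r = 2*r²)
m(s, Q) = 11 (m(s, Q) = 6 + 5 = 11)
E(t, K) = (2 + t)²
k(c) = c/11
(-102 - 18)*k(E(6, 1)) + 1777 = (-102 - 18)*((2 + 6)²/11) + 1777 = -120*8²/11 + 1777 = -120*64/11 + 1777 = -7680/11 + 1777 = 11867/11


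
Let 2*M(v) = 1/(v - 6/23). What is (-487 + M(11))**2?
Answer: 57866708025/244036 ≈ 2.3712e+5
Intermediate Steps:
M(v) = 1/(2*(-6/23 + v)) (M(v) = 1/(2*(v - 6/23)) = 1/(2*(-6/23 + v)))
(-487 + M(11))**2 = (-487 + 23/(2*(-6 + 23*11)))**2 = (-487 + 23/(2*(-6 + 253)))**2 = (-487 + (23/2)/247)**2 = (-487 + (23/2)*(1/247))**2 = (-487 + 23/494)**2 = (-240555/494)**2 = 57866708025/244036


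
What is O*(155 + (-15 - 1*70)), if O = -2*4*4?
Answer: -2240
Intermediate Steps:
O = -32 (O = -8*4 = -32)
O*(155 + (-15 - 1*70)) = -32*(155 + (-15 - 1*70)) = -32*(155 + (-15 - 70)) = -32*(155 - 85) = -32*70 = -2240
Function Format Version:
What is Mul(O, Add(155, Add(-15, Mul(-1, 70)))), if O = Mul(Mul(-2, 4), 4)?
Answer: -2240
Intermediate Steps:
O = -32 (O = Mul(-8, 4) = -32)
Mul(O, Add(155, Add(-15, Mul(-1, 70)))) = Mul(-32, Add(155, Add(-15, Mul(-1, 70)))) = Mul(-32, Add(155, Add(-15, -70))) = Mul(-32, Add(155, -85)) = Mul(-32, 70) = -2240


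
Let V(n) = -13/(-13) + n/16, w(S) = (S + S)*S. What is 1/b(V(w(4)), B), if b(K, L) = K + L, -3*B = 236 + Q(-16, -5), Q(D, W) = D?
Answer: -3/211 ≈ -0.014218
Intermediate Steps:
w(S) = 2*S² (w(S) = (2*S)*S = 2*S²)
V(n) = 1 + n/16 (V(n) = -13*(-1/13) + n*(1/16) = 1 + n/16)
B = -220/3 (B = -(236 - 16)/3 = -⅓*220 = -220/3 ≈ -73.333)
1/b(V(w(4)), B) = 1/((1 + (2*4²)/16) - 220/3) = 1/((1 + (2*16)/16) - 220/3) = 1/((1 + (1/16)*32) - 220/3) = 1/((1 + 2) - 220/3) = 1/(3 - 220/3) = 1/(-211/3) = -3/211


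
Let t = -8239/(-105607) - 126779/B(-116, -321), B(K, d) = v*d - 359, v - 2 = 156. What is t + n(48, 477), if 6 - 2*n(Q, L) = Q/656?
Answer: 2443148570569/442315276598 ≈ 5.5235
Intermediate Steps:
v = 158 (v = 2 + 156 = 158)
B(K, d) = -359 + 158*d (B(K, d) = 158*d - 359 = -359 + 158*d)
n(Q, L) = 3 - Q/1312 (n(Q, L) = 3 - Q/(2*656) = 3 - Q/1312)
t = 13809573256/5394088739 (t = -8239/(-105607) - 126779/(-359 + 158*(-321)) = -8239*(-1/105607) - 126779/(-359 - 50718) = 8239/105607 - 126779/(-51077) = 8239/105607 - 126779*(-1/51077) = 8239/105607 + 126779/51077 = 13809573256/5394088739 ≈ 2.5601)
t + n(48, 477) = 13809573256/5394088739 + (3 - 1/1312*48) = 13809573256/5394088739 + (3 - 3/82) = 13809573256/5394088739 + 243/82 = 2443148570569/442315276598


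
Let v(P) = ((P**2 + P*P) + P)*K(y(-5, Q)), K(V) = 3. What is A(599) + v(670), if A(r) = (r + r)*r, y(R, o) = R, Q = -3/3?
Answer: 3413012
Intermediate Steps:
Q = -1 (Q = -3*1/3 = -1)
v(P) = 3*P + 6*P**2 (v(P) = ((P**2 + P*P) + P)*3 = ((P**2 + P**2) + P)*3 = (2*P**2 + P)*3 = (P + 2*P**2)*3 = 3*P + 6*P**2)
A(r) = 2*r**2 (A(r) = (2*r)*r = 2*r**2)
A(599) + v(670) = 2*599**2 + 3*670*(1 + 2*670) = 2*358801 + 3*670*(1 + 1340) = 717602 + 3*670*1341 = 717602 + 2695410 = 3413012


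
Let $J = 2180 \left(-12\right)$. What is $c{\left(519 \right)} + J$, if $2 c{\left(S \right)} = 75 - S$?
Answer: $-26382$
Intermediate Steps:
$J = -26160$
$c{\left(S \right)} = \frac{75}{2} - \frac{S}{2}$ ($c{\left(S \right)} = \frac{75 - S}{2} = \frac{75}{2} - \frac{S}{2}$)
$c{\left(519 \right)} + J = \left(\frac{75}{2} - \frac{519}{2}\right) - 26160 = -222 - 26160 = -26382$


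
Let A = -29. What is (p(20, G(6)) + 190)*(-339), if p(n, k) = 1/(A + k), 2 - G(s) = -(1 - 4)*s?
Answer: -966037/15 ≈ -64402.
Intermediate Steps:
G(s) = 2 - 3*s (G(s) = 2 - (-1)*(1 - 4)*s = 2 - (-1)*(-3*s) = 2 - 3*s)
p(n, k) = 1/(-29 + k)
(p(20, G(6)) + 190)*(-339) = (1/(-29 + (2 - 3*6)) + 190)*(-339) = (1/(-29 + (2 - 18)) + 190)*(-339) = (1/(-29 - 16) + 190)*(-339) = (1/(-45) + 190)*(-339) = (-1/45 + 190)*(-339) = (8549/45)*(-339) = -966037/15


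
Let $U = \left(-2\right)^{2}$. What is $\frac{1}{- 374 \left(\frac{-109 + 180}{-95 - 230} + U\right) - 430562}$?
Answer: $- \frac{325}{140392296} \approx -2.3149 \cdot 10^{-6}$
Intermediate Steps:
$U = 4$
$\frac{1}{- 374 \left(\frac{-109 + 180}{-95 - 230} + U\right) - 430562} = \frac{1}{- 374 \left(\frac{-109 + 180}{-95 - 230} + 4\right) - 430562} = \frac{1}{- 374 \left(\frac{71}{-325} + 4\right) - 430562} = \frac{1}{- 374 \left(71 \left(- \frac{1}{325}\right) + 4\right) - 430562} = \frac{1}{- 374 \left(- \frac{71}{325} + 4\right) - 430562} = \frac{1}{\left(-374\right) \frac{1229}{325} - 430562} = \frac{1}{- \frac{459646}{325} - 430562} = \frac{1}{- \frac{140392296}{325}} = - \frac{325}{140392296}$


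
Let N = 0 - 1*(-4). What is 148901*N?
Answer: 595604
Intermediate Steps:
N = 4 (N = 0 + 4 = 4)
148901*N = 148901*4 = 595604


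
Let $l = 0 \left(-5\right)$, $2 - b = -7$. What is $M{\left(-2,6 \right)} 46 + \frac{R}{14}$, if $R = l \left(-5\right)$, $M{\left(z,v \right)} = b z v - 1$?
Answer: $-5014$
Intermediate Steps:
$b = 9$ ($b = 2 - -7 = 2 + 7 = 9$)
$M{\left(z,v \right)} = -1 + 9 v z$ ($M{\left(z,v \right)} = 9 z v - 1 = 9 v z - 1 = -1 + 9 v z$)
$l = 0$
$R = 0$ ($R = 0 \left(-5\right) = 0$)
$M{\left(-2,6 \right)} 46 + \frac{R}{14} = \left(-1 + 9 \cdot 6 \left(-2\right)\right) 46 + \frac{0}{14} = \left(-1 - 108\right) 46 + 0 \cdot \frac{1}{14} = \left(-109\right) 46 + 0 = -5014 + 0 = -5014$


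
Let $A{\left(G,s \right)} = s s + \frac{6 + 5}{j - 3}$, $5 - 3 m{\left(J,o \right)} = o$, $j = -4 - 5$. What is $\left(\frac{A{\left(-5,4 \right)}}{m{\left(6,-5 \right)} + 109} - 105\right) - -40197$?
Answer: $\frac{54044197}{1348} \approx 40092.0$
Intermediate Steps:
$j = -9$ ($j = -4 - 5 = -9$)
$m{\left(J,o \right)} = \frac{5}{3} - \frac{o}{3}$
$A{\left(G,s \right)} = - \frac{11}{12} + s^{2}$ ($A{\left(G,s \right)} = s s + \frac{6 + 5}{-9 - 3} = s^{2} + \frac{11}{-12} = s^{2} + 11 \left(- \frac{1}{12}\right) = s^{2} - \frac{11}{12} = - \frac{11}{12} + s^{2}$)
$\left(\frac{A{\left(-5,4 \right)}}{m{\left(6,-5 \right)} + 109} - 105\right) - -40197 = \left(\frac{- \frac{11}{12} + 4^{2}}{\left(\frac{5}{3} - - \frac{5}{3}\right) + 109} - 105\right) - -40197 = \left(\frac{- \frac{11}{12} + 16}{\left(\frac{5}{3} + \frac{5}{3}\right) + 109} - 105\right) + 40197 = \left(\frac{181}{12 \left(\frac{10}{3} + 109\right)} - 105\right) + 40197 = \left(\frac{181}{12 \cdot \frac{337}{3}} - 105\right) + 40197 = \left(\frac{181}{12} \cdot \frac{3}{337} - 105\right) + 40197 = \left(\frac{181}{1348} - 105\right) + 40197 = - \frac{141359}{1348} + 40197 = \frac{54044197}{1348}$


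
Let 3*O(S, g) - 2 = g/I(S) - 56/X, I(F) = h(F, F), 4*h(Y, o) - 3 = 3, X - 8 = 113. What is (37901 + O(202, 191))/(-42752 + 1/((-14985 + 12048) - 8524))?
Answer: -473579625709/533588952897 ≈ -0.88754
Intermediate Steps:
X = 121 (X = 8 + 113 = 121)
h(Y, o) = 3/2 (h(Y, o) = ¾ + (¼)*3 = ¾ + ¾ = 3/2)
I(F) = 3/2
O(S, g) = 62/121 + 2*g/9 (O(S, g) = ⅔ + (g/(3/2) - 56/121)/3 = ⅔ + (g*(⅔) - 56*1/121)/3 = ⅔ + (2*g/3 - 56/121)/3 = ⅔ + (-56/121 + 2*g/3)/3 = ⅔ + (-56/363 + 2*g/9) = 62/121 + 2*g/9)
(37901 + O(202, 191))/(-42752 + 1/((-14985 + 12048) - 8524)) = (37901 + (62/121 + (2/9)*191))/(-42752 + 1/((-14985 + 12048) - 8524)) = (37901 + (62/121 + 382/9))/(-42752 + 1/(-2937 - 8524)) = (37901 + 46780/1089)/(-42752 + 1/(-11461)) = 41320969/(1089*(-42752 - 1/11461)) = 41320969/(1089*(-489980673/11461)) = (41320969/1089)*(-11461/489980673) = -473579625709/533588952897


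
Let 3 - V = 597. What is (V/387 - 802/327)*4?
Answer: -224272/14061 ≈ -15.950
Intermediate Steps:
V = -594 (V = 3 - 1*597 = 3 - 597 = -594)
(V/387 - 802/327)*4 = (-594/387 - 802/327)*4 = (-594*1/387 - 802*1/327)*4 = (-66/43 - 802/327)*4 = -56068/14061*4 = -224272/14061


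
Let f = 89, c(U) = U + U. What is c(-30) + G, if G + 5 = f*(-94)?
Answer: -8431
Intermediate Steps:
c(U) = 2*U
G = -8371 (G = -5 + 89*(-94) = -5 - 8366 = -8371)
c(-30) + G = 2*(-30) - 8371 = -60 - 8371 = -8431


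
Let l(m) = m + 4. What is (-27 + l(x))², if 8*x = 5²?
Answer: 25281/64 ≈ 395.02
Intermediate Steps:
x = 25/8 (x = (⅛)*5² = (⅛)*25 = 25/8 ≈ 3.1250)
l(m) = 4 + m
(-27 + l(x))² = (-27 + (4 + 25/8))² = (-27 + 57/8)² = (-159/8)² = 25281/64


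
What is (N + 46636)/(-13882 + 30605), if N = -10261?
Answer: 36375/16723 ≈ 2.1751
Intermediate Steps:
(N + 46636)/(-13882 + 30605) = (-10261 + 46636)/(-13882 + 30605) = 36375/16723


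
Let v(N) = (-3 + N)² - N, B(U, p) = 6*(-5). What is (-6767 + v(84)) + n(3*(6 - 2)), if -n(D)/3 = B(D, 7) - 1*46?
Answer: -62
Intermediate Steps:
B(U, p) = -30
n(D) = 228 (n(D) = -3*(-30 - 1*46) = -3*(-30 - 46) = -3*(-76) = 228)
(-6767 + v(84)) + n(3*(6 - 2)) = (-6767 + ((-3 + 84)² - 1*84)) + 228 = (-6767 + (81² - 84)) + 228 = (-6767 + (6561 - 84)) + 228 = (-6767 + 6477) + 228 = -290 + 228 = -62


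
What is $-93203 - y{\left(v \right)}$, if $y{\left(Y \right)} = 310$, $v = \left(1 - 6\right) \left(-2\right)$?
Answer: $-93513$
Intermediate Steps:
$v = 10$ ($v = \left(-5\right) \left(-2\right) = 10$)
$-93203 - y{\left(v \right)} = -93203 - 310 = -93513$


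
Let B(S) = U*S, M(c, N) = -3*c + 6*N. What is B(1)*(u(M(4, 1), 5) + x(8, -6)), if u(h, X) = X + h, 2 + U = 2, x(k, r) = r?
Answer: 0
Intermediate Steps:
U = 0 (U = -2 + 2 = 0)
B(S) = 0 (B(S) = 0*S = 0)
B(1)*(u(M(4, 1), 5) + x(8, -6)) = 0*((5 + (-3*4 + 6*1)) - 6) = 0*((5 + (-12 + 6)) - 6) = 0*((5 - 6) - 6) = 0*(-1 - 6) = 0*(-7) = 0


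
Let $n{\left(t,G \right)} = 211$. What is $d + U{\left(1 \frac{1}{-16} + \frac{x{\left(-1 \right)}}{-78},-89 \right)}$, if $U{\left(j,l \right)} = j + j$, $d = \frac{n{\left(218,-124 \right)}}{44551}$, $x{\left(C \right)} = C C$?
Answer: $- \frac{156005}{1069224} \approx -0.1459$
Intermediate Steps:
$x{\left(C \right)} = C^{2}$
$d = \frac{211}{44551} \approx 0.0047361$
$U{\left(j,l \right)} = 2 j$
$d + U{\left(1 \frac{1}{-16} + \frac{x{\left(-1 \right)}}{-78},-89 \right)} = \frac{211}{44551} + 2 \left(1 \frac{1}{-16} + \frac{\left(-1\right)^{2}}{-78}\right) = \frac{211}{44551} + 2 \left(1 \left(- \frac{1}{16}\right) + 1 \left(- \frac{1}{78}\right)\right) = \frac{211}{44551} + 2 \left(- \frac{1}{16} - \frac{1}{78}\right) = \frac{211}{44551} + 2 \left(- \frac{47}{624}\right) = \frac{211}{44551} - \frac{47}{312} = - \frac{156005}{1069224}$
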